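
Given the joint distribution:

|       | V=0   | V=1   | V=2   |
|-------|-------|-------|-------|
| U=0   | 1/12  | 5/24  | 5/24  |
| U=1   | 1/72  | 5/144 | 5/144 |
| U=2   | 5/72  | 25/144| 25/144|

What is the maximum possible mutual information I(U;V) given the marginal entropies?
The upper bound on mutual information is I(U;V) ≤ min(H(U), H(V)).

Marginal P(U) (row sums):
  P(U=0) = 1/12 + 5/24 + 5/24 = 1/2
  P(U=1) = 1/72 + 5/144 + 5/144 = 1/12
  P(U=2) = 5/72 + 25/144 + 25/144 = 5/12
Marginal P(V) (column sums):
  P(V=0) = 1/12 + 1/72 + 5/72 = 1/6
  P(V=1) = 5/24 + 5/144 + 25/144 = 5/12
  P(V=2) = 5/24 + 5/144 + 25/144 = 5/12

H(U) = -[(1/2)·log₂(1/2) + (1/12)·log₂(1/12) + (5/12)·log₂(5/12)]
  = 0.5000 + 0.2987 + 0.5263
  = 1.3250 bits
H(V) = -[(1/6)·log₂(1/6) + (5/12)·log₂(5/12) + (5/12)·log₂(5/12)]
  = 0.4308 + 0.5263 + 0.5263
  = 1.4834 bits

Maximum possible I(U;V) = min(1.3250, 1.4834) = 1.3250 bits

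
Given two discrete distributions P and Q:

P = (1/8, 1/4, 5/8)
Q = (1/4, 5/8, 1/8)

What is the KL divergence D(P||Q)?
D(P||Q) = Σ P(i) log₂(P(i)/Q(i))
  i=0: (1/8) × log₂((1/8)/(1/4)) = (1/8) × log₂(1/2) = -0.1250
  i=1: (1/4) × log₂((1/4)/(5/8)) = (1/4) × log₂(2/5) = -0.3305
  i=2: (5/8) × log₂((5/8)/(1/8)) = (5/8) × log₂(5) = 1.4512
D(P||Q) = -0.1250 - 0.3305 + 1.4512
  = 0.9957 bits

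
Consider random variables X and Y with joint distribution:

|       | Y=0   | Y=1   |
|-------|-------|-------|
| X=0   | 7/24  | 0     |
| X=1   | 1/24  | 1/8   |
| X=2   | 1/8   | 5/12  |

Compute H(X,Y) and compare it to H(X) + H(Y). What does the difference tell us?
Marginal P(X) (row sums):
  P(X=0) = 7/24 + 0 = 7/24
  P(X=1) = 1/24 + 1/8 = 1/6
  P(X=2) = 1/8 + 5/12 = 13/24
Marginal P(Y) (column sums):
  P(Y=0) = 7/24 + 1/24 + 1/8 = 11/24
  P(Y=1) = 0 + 1/8 + 5/12 = 13/24

H(X,Y) = -[(7/24)·log₂(7/24) + (1/24)·log₂(1/24) + (1/8)·log₂(1/8) + (1/8)·log₂(1/8) + (5/12)·log₂(5/12)]
  = 0.5185 + 0.1910 + 0.3750 + 0.3750 + 0.5263
  = 1.9858 bits
H(X) = -[(7/24)·log₂(7/24) + (1/6)·log₂(1/6) + (13/24)·log₂(13/24)]
  = 0.5185 + 0.4308 + 0.4791
  = 1.4284 bits
H(Y) = -[(11/24)·log₂(11/24) + (13/24)·log₂(13/24)]
  = 0.5159 + 0.4791
  = 0.9950 bits

H(X) + H(Y) = 1.4284 + 0.9950 = 2.4234 bits
Difference: H(X) + H(Y) - H(X,Y) = 2.4234 - 1.9858 = 0.4376 bits = I(X;Y)

The difference is the mutual information; it is positive here, so X and Y are dependent (knowing one reduces uncertainty about the other by 0.4376 bits).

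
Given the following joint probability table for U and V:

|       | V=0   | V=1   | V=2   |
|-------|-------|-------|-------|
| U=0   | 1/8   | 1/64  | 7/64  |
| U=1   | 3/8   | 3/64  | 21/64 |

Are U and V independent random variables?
Marginal P(U) (row sums):
  P(U=0) = 1/8 + 1/64 + 7/64 = 1/4
  P(U=1) = 3/8 + 3/64 + 21/64 = 3/4
Marginal P(V) (column sums):
  P(V=0) = 1/8 + 3/8 = 1/2
  P(V=1) = 1/64 + 3/64 = 1/16
  P(V=2) = 7/64 + 21/64 = 7/16

U and V are independent iff P(U=i,V=j) = P(U=i)·P(V=j) for every cell.
  P(U=0)·P(V=0) = 1/4 × 1/2 = 1/8 = P(U=0,V=0) ✓
  P(U=0)·P(V=1) = 1/4 × 1/16 = 1/64 = P(U=0,V=1) ✓
  P(U=0)·P(V=2) = 1/4 × 7/16 = 7/64 = P(U=0,V=2) ✓
  P(U=1)·P(V=0) = 3/4 × 1/2 = 3/8 = P(U=1,V=0) ✓
  P(U=1)·P(V=1) = 3/4 × 1/16 = 3/64 = P(U=1,V=1) ✓
  P(U=1)·P(V=2) = 3/4 × 7/16 = 21/64 = P(U=1,V=2) ✓

Yes, U and V are independent: every cell factors, so I(U;V) = 0 bits.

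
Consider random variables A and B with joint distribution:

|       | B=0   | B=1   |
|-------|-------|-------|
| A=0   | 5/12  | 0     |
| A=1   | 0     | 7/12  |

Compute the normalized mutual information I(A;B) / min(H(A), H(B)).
Marginal P(A) (row sums):
  P(A=0) = 5/12 + 0 = 5/12
  P(A=1) = 0 + 7/12 = 7/12
Marginal P(B) (column sums):
  P(B=0) = 5/12 + 0 = 5/12
  P(B=1) = 0 + 7/12 = 7/12

H(A) = -[(5/12)·log₂(5/12) + (7/12)·log₂(7/12)]
  = 0.5263 + 0.4536
  = 0.9799 bits
H(B) = -[(5/12)·log₂(5/12) + (7/12)·log₂(7/12)]
  = 0.5263 + 0.4536
  = 0.9799 bits
H(A,B) = -[(5/12)·log₂(5/12) + (7/12)·log₂(7/12)]
  = 0.5263 + 0.4536
  = 0.9799 bits

I(A;B) = H(A) + H(B) - H(A,B)
  = 0.9799 + 0.9799 - 0.9799
  = 0.9799 bits

min(H(A), H(B)) = min(0.9799, 0.9799) = 0.9799 bits
Normalized MI = 0.9799 / 0.9799 = 1.0000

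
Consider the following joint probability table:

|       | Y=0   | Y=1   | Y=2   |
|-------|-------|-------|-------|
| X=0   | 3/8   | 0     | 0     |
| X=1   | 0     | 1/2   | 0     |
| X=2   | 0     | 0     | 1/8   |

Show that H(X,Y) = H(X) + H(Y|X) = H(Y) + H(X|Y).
Marginal P(X) (row sums):
  P(X=0) = 3/8 + 0 + 0 = 3/8
  P(X=1) = 0 + 1/2 + 0 = 1/2
  P(X=2) = 0 + 0 + 1/8 = 1/8
Marginal P(Y) (column sums):
  P(Y=0) = 3/8 + 0 + 0 = 3/8
  P(Y=1) = 0 + 1/2 + 0 = 1/2
  P(Y=2) = 0 + 0 + 1/8 = 1/8

Decomposition 1: H(X) + H(Y|X)
H(X) = -[(3/8)·log₂(3/8) + (1/2)·log₂(1/2) + (1/8)·log₂(1/8)]
  = 0.5306 + 0.5000 + 0.3750
  = 1.4056 bits
H(Y|X) = -Σ P(X,Y)·log₂ P(Y|X), where P(Y|X) = P(X,Y) / P(X)
  (cells with P(X,Y) = 0 contribute 0)
  (X=0,Y=0): P(Y|X) = (3/8)/(3/8) = 1;  -(3/8)·log₂(1) = 0.0000
  (X=1,Y=1): P(Y|X) = (1/2)/(1/2) = 1;  -(1/2)·log₂(1) = 0.0000
  (X=2,Y=2): P(Y|X) = (1/8)/(1/8) = 1;  -(1/8)·log₂(1) = 0.0000
H(Y|X) = 0.0000 + 0.0000 + 0.0000
  = 0.0000 bits
H(X) + H(Y|X) = 1.4056 + 0.0000 = 1.4056 bits

Decomposition 2: H(Y) + H(X|Y)
H(Y) = -[(3/8)·log₂(3/8) + (1/2)·log₂(1/2) + (1/8)·log₂(1/8)]
  = 0.5306 + 0.5000 + 0.3750
  = 1.4056 bits
H(X|Y) = -Σ P(X,Y)·log₂ P(X|Y), where P(X|Y) = P(X,Y) / P(Y)
  (cells with P(X,Y) = 0 contribute 0)
  (X=0,Y=0): P(X|Y) = (3/8)/(3/8) = 1;  -(3/8)·log₂(1) = 0.0000
  (X=1,Y=1): P(X|Y) = (1/2)/(1/2) = 1;  -(1/2)·log₂(1) = 0.0000
  (X=2,Y=2): P(X|Y) = (1/8)/(1/8) = 1;  -(1/8)·log₂(1) = 0.0000
H(X|Y) = 0.0000 + 0.0000 + 0.0000
  = 0.0000 bits
H(Y) + H(X|Y) = 1.4056 + 0.0000 = 1.4056 bits

Direct computation of the joint entropy:
H(X,Y) = -[(3/8)·log₂(3/8) + (1/2)·log₂(1/2) + (1/8)·log₂(1/8)]
  = 0.5306 + 0.5000 + 0.3750
  = 1.4056 bits

All three agree: H(X,Y) = 1.4056 bits ✓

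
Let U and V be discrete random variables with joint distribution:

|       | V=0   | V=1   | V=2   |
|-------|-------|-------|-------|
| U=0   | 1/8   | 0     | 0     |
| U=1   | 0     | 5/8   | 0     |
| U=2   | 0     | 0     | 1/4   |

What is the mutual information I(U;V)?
Marginal P(U) (row sums):
  P(U=0) = 1/8 + 0 + 0 = 1/8
  P(U=1) = 0 + 5/8 + 0 = 5/8
  P(U=2) = 0 + 0 + 1/4 = 1/4
Marginal P(V) (column sums):
  P(V=0) = 1/8 + 0 + 0 = 1/8
  P(V=1) = 0 + 5/8 + 0 = 5/8
  P(V=2) = 0 + 0 + 1/4 = 1/4

H(U) = -[(1/8)·log₂(1/8) + (5/8)·log₂(5/8) + (1/4)·log₂(1/4)]
  = 0.3750 + 0.4238 + 0.5000
  = 1.2988 bits
H(V) = -[(1/8)·log₂(1/8) + (5/8)·log₂(5/8) + (1/4)·log₂(1/4)]
  = 0.3750 + 0.4238 + 0.5000
  = 1.2988 bits
H(U,V) = -[(1/8)·log₂(1/8) + (5/8)·log₂(5/8) + (1/4)·log₂(1/4)]
  = 0.3750 + 0.4238 + 0.5000
  = 1.2988 bits

I(U;V) = H(U) + H(V) - H(U,V)
  = 1.2988 + 1.2988 - 1.2988
  = 1.2988 bits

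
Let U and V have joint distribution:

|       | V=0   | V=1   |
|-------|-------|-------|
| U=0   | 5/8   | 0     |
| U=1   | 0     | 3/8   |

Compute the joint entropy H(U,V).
H(U,V) = -Σ P(U,V) log₂ P(U,V), summed over the non-zero cells:
H(U,V) = -[(5/8)·log₂(5/8) + (3/8)·log₂(3/8)]
  = 0.4238 + 0.5306
  = 0.9544 bits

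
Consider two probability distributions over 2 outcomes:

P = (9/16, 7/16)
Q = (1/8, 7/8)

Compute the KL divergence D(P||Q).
D(P||Q) = Σ P(i) log₂(P(i)/Q(i))
  i=0: (9/16) × log₂((9/16)/(1/8)) = (9/16) × log₂(9/2) = 1.2206
  i=1: (7/16) × log₂((7/16)/(7/8)) = (7/16) × log₂(1/2) = -0.4375
D(P||Q) = 1.2206 - 0.4375
  = 0.7831 bits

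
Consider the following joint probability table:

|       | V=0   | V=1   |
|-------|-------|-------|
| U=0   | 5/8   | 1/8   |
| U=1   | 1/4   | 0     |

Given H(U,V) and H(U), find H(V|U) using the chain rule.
From the chain rule: H(U,V) = H(U) + H(V|U)
Therefore: H(V|U) = H(U,V) - H(U)

H(U,V) = -[(5/8)·log₂(5/8) + (1/8)·log₂(1/8) + (1/4)·log₂(1/4)]
  = 0.4238 + 0.3750 + 0.5000
  = 1.2988 bits
Marginal P(U) (row sums):
  P(U=0) = 5/8 + 1/8 = 3/4
  P(U=1) = 1/4 + 0 = 1/4
H(U) = -[(3/4)·log₂(3/4) + (1/4)·log₂(1/4)]
  = 0.3113 + 0.5000
  = 0.8113 bits

H(V|U) = 1.2988 - 0.8113 = 0.4875 bits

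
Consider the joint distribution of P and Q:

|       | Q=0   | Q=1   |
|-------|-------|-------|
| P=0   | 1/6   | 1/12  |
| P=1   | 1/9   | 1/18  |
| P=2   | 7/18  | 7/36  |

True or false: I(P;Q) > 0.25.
Marginal P(P) (row sums):
  P(P=0) = 1/6 + 1/12 = 1/4
  P(P=1) = 1/9 + 1/18 = 1/6
  P(P=2) = 7/18 + 7/36 = 7/12
Marginal P(Q) (column sums):
  P(Q=0) = 1/6 + 1/9 + 7/18 = 2/3
  P(Q=1) = 1/12 + 1/18 + 7/36 = 1/3

H(P) = -[(1/4)·log₂(1/4) + (1/6)·log₂(1/6) + (7/12)·log₂(7/12)]
  = 0.5000 + 0.4308 + 0.4536
  = 1.3844 bits
H(Q) = -[(2/3)·log₂(2/3) + (1/3)·log₂(1/3)]
  = 0.3900 + 0.5283
  = 0.9183 bits
H(P,Q) = -[(1/6)·log₂(1/6) + (1/12)·log₂(1/12) + (1/9)·log₂(1/9) + (1/18)·log₂(1/18) + (7/18)·log₂(7/18) + (7/36)·log₂(7/36)]
  = 0.4308 + 0.2987 + 0.3522 + 0.2317 + 0.5299 + 0.4594
  = 2.3027 bits

I(P;Q) = H(P) + H(Q) - H(P,Q)
  = 1.3844 + 0.9183 - 2.3027
  = 0.0000 bits

False. I(P;Q) = 0.0000 bits, which is ≤ 0.25 bits.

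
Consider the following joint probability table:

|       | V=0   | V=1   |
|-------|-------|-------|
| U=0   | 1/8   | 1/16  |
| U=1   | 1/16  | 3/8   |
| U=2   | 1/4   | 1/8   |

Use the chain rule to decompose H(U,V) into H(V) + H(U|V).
By the chain rule: H(U,V) = H(V) + H(U|V)

Marginal P(V) (column sums):
  P(V=0) = 1/8 + 1/16 + 1/4 = 7/16
  P(V=1) = 1/16 + 3/8 + 1/8 = 9/16
H(V) = -[(7/16)·log₂(7/16) + (9/16)·log₂(9/16)]
  = 0.5218 + 0.4669
  = 0.9887 bits
H(U|V) = -Σ P(U,V)·log₂ P(U|V), where P(U|V) = P(U,V) / P(V)
  (U=0,V=0): P(U|V) = (1/8)/(7/16) = 2/7;  -(1/8)·log₂(2/7) = 0.2259
  (U=0,V=1): P(U|V) = (1/16)/(9/16) = 1/9;  -(1/16)·log₂(1/9) = 0.1981
  (U=1,V=0): P(U|V) = (1/16)/(7/16) = 1/7;  -(1/16)·log₂(1/7) = 0.1755
  (U=1,V=1): P(U|V) = (3/8)/(9/16) = 2/3;  -(3/8)·log₂(2/3) = 0.2194
  (U=2,V=0): P(U|V) = (1/4)/(7/16) = 4/7;  -(1/4)·log₂(4/7) = 0.2018
  (U=2,V=1): P(U|V) = (1/8)/(9/16) = 2/9;  -(1/8)·log₂(2/9) = 0.2712
H(U|V) = 0.2259 + 0.1981 + 0.1755 + 0.2194 + 0.2018 + 0.2712
  = 1.2919 bits

H(U,V) = H(V) + H(U|V) = 0.9887 + 1.2919 = 2.2806 bits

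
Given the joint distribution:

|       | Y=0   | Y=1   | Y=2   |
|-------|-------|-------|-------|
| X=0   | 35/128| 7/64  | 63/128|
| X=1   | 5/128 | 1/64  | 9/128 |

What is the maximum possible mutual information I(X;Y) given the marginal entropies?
The upper bound on mutual information is I(X;Y) ≤ min(H(X), H(Y)).

Marginal P(X) (row sums):
  P(X=0) = 35/128 + 7/64 + 63/128 = 7/8
  P(X=1) = 5/128 + 1/64 + 9/128 = 1/8
Marginal P(Y) (column sums):
  P(Y=0) = 35/128 + 5/128 = 5/16
  P(Y=1) = 7/64 + 1/64 = 1/8
  P(Y=2) = 63/128 + 9/128 = 9/16

H(X) = -[(7/8)·log₂(7/8) + (1/8)·log₂(1/8)]
  = 0.1686 + 0.3750
  = 0.5436 bits
H(Y) = -[(5/16)·log₂(5/16) + (1/8)·log₂(1/8) + (9/16)·log₂(9/16)]
  = 0.5244 + 0.3750 + 0.4669
  = 1.3663 bits

Maximum possible I(X;Y) = min(0.5436, 1.3663) = 0.5436 bits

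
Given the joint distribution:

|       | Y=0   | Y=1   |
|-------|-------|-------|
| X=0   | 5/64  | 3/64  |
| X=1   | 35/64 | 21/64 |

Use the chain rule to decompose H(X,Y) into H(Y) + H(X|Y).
By the chain rule: H(X,Y) = H(Y) + H(X|Y)

Marginal P(Y) (column sums):
  P(Y=0) = 5/64 + 35/64 = 5/8
  P(Y=1) = 3/64 + 21/64 = 3/8
H(Y) = -[(5/8)·log₂(5/8) + (3/8)·log₂(3/8)]
  = 0.4238 + 0.5306
  = 0.9544 bits
H(X|Y) = -Σ P(X,Y)·log₂ P(X|Y), where P(X|Y) = P(X,Y) / P(Y)
  (X=0,Y=0): P(X|Y) = (5/64)/(5/8) = 1/8;  -(5/64)·log₂(1/8) = 0.2344
  (X=0,Y=1): P(X|Y) = (3/64)/(3/8) = 1/8;  -(3/64)·log₂(1/8) = 0.1406
  (X=1,Y=0): P(X|Y) = (35/64)/(5/8) = 7/8;  -(35/64)·log₂(7/8) = 0.1054
  (X=1,Y=1): P(X|Y) = (21/64)/(3/8) = 7/8;  -(21/64)·log₂(7/8) = 0.0632
H(X|Y) = 0.2344 + 0.1406 + 0.1054 + 0.0632
  = 0.5436 bits

H(X,Y) = H(Y) + H(X|Y) = 0.9544 + 0.5436 = 1.4980 bits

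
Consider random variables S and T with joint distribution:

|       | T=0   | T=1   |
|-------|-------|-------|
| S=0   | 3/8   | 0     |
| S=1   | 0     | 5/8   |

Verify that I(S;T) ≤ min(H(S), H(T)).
Marginal P(S) (row sums):
  P(S=0) = 3/8 + 0 = 3/8
  P(S=1) = 0 + 5/8 = 5/8
Marginal P(T) (column sums):
  P(T=0) = 3/8 + 0 = 3/8
  P(T=1) = 0 + 5/8 = 5/8

H(S) = -[(3/8)·log₂(3/8) + (5/8)·log₂(5/8)]
  = 0.5306 + 0.4238
  = 0.9544 bits
H(T) = -[(3/8)·log₂(3/8) + (5/8)·log₂(5/8)]
  = 0.5306 + 0.4238
  = 0.9544 bits
H(S,T) = -[(3/8)·log₂(3/8) + (5/8)·log₂(5/8)]
  = 0.5306 + 0.4238
  = 0.9544 bits

I(S;T) = H(S) + H(T) - H(S,T)
  = 0.9544 + 0.9544 - 0.9544
  = 0.9544 bits

min(H(S), H(T)) = min(0.9544, 0.9544) = 0.9544 bits
Since 0.9544 ≤ 0.9544, the bound is satisfied ✓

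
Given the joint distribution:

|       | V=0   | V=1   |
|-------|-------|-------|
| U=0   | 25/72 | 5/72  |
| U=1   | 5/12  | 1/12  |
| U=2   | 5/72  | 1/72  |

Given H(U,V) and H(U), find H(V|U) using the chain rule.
From the chain rule: H(U,V) = H(U) + H(V|U)
Therefore: H(V|U) = H(U,V) - H(U)

H(U,V) = -[(25/72)·log₂(25/72) + (5/72)·log₂(5/72) + (5/12)·log₂(5/12) + (1/12)·log₂(1/12) + (5/72)·log₂(5/72) + (1/72)·log₂(1/72)]
  = 0.5299 + 0.2672 + 0.5263 + 0.2987 + 0.2672 + 0.0857
  = 1.9750 bits
Marginal P(U) (row sums):
  P(U=0) = 25/72 + 5/72 = 5/12
  P(U=1) = 5/12 + 1/12 = 1/2
  P(U=2) = 5/72 + 1/72 = 1/12
H(U) = -[(5/12)·log₂(5/12) + (1/2)·log₂(1/2) + (1/12)·log₂(1/12)]
  = 0.5263 + 0.5000 + 0.2987
  = 1.3250 bits

H(V|U) = 1.9750 - 1.3250 = 0.6500 bits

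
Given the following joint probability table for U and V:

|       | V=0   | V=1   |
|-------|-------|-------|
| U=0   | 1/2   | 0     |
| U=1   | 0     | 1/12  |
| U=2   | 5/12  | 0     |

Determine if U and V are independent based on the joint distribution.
Marginal P(U) (row sums):
  P(U=0) = 1/2 + 0 = 1/2
  P(U=1) = 0 + 1/12 = 1/12
  P(U=2) = 5/12 + 0 = 5/12
Marginal P(V) (column sums):
  P(V=0) = 1/2 + 0 + 5/12 = 11/12
  P(V=1) = 0 + 1/12 + 0 = 1/12

U and V are independent iff P(U=i,V=j) = P(U=i)·P(V=j) for every cell.
  P(U=0)·P(V=0) = 1/2 × 11/12 = 11/24, but P(U=0,V=0) = 1/2 ✗

No, U and V are not independent. Quantitatively, I(U;V) > 0:

H(U) = -[(1/2)·log₂(1/2) + (1/12)·log₂(1/12) + (5/12)·log₂(5/12)]
  = 0.5000 + 0.2987 + 0.5263
  = 1.3250 bits
H(V) = -[(11/12)·log₂(11/12) + (1/12)·log₂(1/12)]
  = 0.1151 + 0.2987
  = 0.4138 bits
H(U,V) = -[(1/2)·log₂(1/2) + (1/12)·log₂(1/12) + (5/12)·log₂(5/12)]
  = 0.5000 + 0.2987 + 0.5263
  = 1.3250 bits
I(U;V) = H(U) + H(V) - H(U,V) = 1.3250 + 0.4138 - 1.3250 = 0.4138 bits > 0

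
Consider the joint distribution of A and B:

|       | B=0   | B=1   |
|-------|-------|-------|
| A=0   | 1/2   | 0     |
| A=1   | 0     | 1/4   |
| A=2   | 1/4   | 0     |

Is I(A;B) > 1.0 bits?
Marginal P(A) (row sums):
  P(A=0) = 1/2 + 0 = 1/2
  P(A=1) = 0 + 1/4 = 1/4
  P(A=2) = 1/4 + 0 = 1/4
Marginal P(B) (column sums):
  P(B=0) = 1/2 + 0 + 1/4 = 3/4
  P(B=1) = 0 + 1/4 + 0 = 1/4

H(A) = -[(1/2)·log₂(1/2) + (1/4)·log₂(1/4) + (1/4)·log₂(1/4)]
  = 0.5000 + 0.5000 + 0.5000
  = 1.5000 bits
H(B) = -[(3/4)·log₂(3/4) + (1/4)·log₂(1/4)]
  = 0.3113 + 0.5000
  = 0.8113 bits
H(A,B) = -[(1/2)·log₂(1/2) + (1/4)·log₂(1/4) + (1/4)·log₂(1/4)]
  = 0.5000 + 0.5000 + 0.5000
  = 1.5000 bits

I(A;B) = H(A) + H(B) - H(A,B)
  = 1.5000 + 0.8113 - 1.5000
  = 0.8113 bits

No. I(A;B) = 0.8113 bits, which is ≤ 1.0 bits.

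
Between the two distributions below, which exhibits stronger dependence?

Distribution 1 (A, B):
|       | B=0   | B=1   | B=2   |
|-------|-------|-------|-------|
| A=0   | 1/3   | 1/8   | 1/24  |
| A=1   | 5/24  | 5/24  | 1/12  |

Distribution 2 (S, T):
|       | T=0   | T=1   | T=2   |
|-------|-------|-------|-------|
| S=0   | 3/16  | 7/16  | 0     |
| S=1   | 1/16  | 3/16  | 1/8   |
Distribution 1 (A, B):
Marginal P(A) (row sums):
  P(A=0) = 1/3 + 1/8 + 1/24 = 1/2
  P(A=1) = 5/24 + 5/24 + 1/12 = 1/2
Marginal P(B) (column sums):
  P(B=0) = 1/3 + 5/24 = 13/24
  P(B=1) = 1/8 + 5/24 = 1/3
  P(B=2) = 1/24 + 1/12 = 1/8

H(A) = -[(1/2)·log₂(1/2) + (1/2)·log₂(1/2)]
  = 0.5000 + 0.5000
  = 1.0000 bits
H(B) = -[(13/24)·log₂(13/24) + (1/3)·log₂(1/3) + (1/8)·log₂(1/8)]
  = 0.4791 + 0.5283 + 0.3750
  = 1.3824 bits
H(A,B) = -[(1/3)·log₂(1/3) + (1/8)·log₂(1/8) + (1/24)·log₂(1/24) + (5/24)·log₂(5/24) + (5/24)·log₂(5/24) + (1/12)·log₂(1/12)]
  = 0.5283 + 0.3750 + 0.1910 + 0.4715 + 0.4715 + 0.2987
  = 2.3360 bits

I(A;B) = H(A) + H(B) - H(A,B)
  = 1.0000 + 1.3824 - 2.3360
  = 0.0464 bits

Distribution 2 (S, T):
Marginal P(S) (row sums):
  P(S=0) = 3/16 + 7/16 + 0 = 5/8
  P(S=1) = 1/16 + 3/16 + 1/8 = 3/8
Marginal P(T) (column sums):
  P(T=0) = 3/16 + 1/16 = 1/4
  P(T=1) = 7/16 + 3/16 = 5/8
  P(T=2) = 0 + 1/8 = 1/8

H(S) = -[(5/8)·log₂(5/8) + (3/8)·log₂(3/8)]
  = 0.4238 + 0.5306
  = 0.9544 bits
H(T) = -[(1/4)·log₂(1/4) + (5/8)·log₂(5/8) + (1/8)·log₂(1/8)]
  = 0.5000 + 0.4238 + 0.3750
  = 1.2988 bits
H(S,T) = -[(3/16)·log₂(3/16) + (7/16)·log₂(7/16) + (1/16)·log₂(1/16) + (3/16)·log₂(3/16) + (1/8)·log₂(1/8)]
  = 0.4528 + 0.5218 + 0.2500 + 0.4528 + 0.3750
  = 2.0524 bits

I(S;T) = H(S) + H(T) - H(S,T)
  = 0.9544 + 1.2988 - 2.0524
  = 0.2008 bits

I(S;T) = 0.2008 bits > I(A;B) = 0.0464 bits, so (S, T) has the higher mutual information (stronger dependence).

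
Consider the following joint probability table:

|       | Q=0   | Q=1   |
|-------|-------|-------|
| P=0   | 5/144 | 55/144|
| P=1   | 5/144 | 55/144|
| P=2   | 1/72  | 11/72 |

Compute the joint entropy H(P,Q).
H(P,Q) = -Σ P(P,Q) log₂ P(P,Q), summed over the non-zero cells:
H(P,Q) = -[(5/144)·log₂(5/144) + (55/144)·log₂(55/144) + (5/144)·log₂(5/144) + (55/144)·log₂(55/144) + (1/72)·log₂(1/72) + (11/72)·log₂(11/72)]
  = 0.1683 + 0.5304 + 0.1683 + 0.5304 + 0.0857 + 0.4141
  = 1.8972 bits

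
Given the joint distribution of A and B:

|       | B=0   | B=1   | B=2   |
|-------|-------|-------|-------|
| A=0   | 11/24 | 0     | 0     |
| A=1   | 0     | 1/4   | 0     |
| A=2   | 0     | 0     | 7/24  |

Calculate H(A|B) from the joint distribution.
Marginal P(B) (column sums):
  P(B=0) = 11/24 + 0 + 0 = 11/24
  P(B=1) = 0 + 1/4 + 0 = 1/4
  P(B=2) = 0 + 0 + 7/24 = 7/24

H(A|B) = -Σ P(A,B)·log₂ P(A|B), where P(A|B) = P(A,B) / P(B)
  (cells with P(A,B) = 0 contribute 0)
  (A=0,B=0): P(A|B) = (11/24)/(11/24) = 1;  -(11/24)·log₂(1) = 0.0000
  (A=1,B=1): P(A|B) = (1/4)/(1/4) = 1;  -(1/4)·log₂(1) = 0.0000
  (A=2,B=2): P(A|B) = (7/24)/(7/24) = 1;  -(7/24)·log₂(1) = 0.0000
H(A|B) = 0.0000 + 0.0000 + 0.0000
  = 0.0000 bits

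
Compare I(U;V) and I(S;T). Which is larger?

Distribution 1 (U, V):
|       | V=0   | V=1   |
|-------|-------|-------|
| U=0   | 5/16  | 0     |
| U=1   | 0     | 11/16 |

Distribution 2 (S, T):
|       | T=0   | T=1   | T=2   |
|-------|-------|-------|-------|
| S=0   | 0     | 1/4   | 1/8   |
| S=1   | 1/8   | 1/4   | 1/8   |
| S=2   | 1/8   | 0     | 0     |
Distribution 1 (U, V):
Marginal P(U) (row sums):
  P(U=0) = 5/16 + 0 = 5/16
  P(U=1) = 0 + 11/16 = 11/16
Marginal P(V) (column sums):
  P(V=0) = 5/16 + 0 = 5/16
  P(V=1) = 0 + 11/16 = 11/16

H(U) = -[(5/16)·log₂(5/16) + (11/16)·log₂(11/16)]
  = 0.5244 + 0.3716
  = 0.8960 bits
H(V) = -[(5/16)·log₂(5/16) + (11/16)·log₂(11/16)]
  = 0.5244 + 0.3716
  = 0.8960 bits
H(U,V) = -[(5/16)·log₂(5/16) + (11/16)·log₂(11/16)]
  = 0.5244 + 0.3716
  = 0.8960 bits

I(U;V) = H(U) + H(V) - H(U,V)
  = 0.8960 + 0.8960 - 0.8960
  = 0.8960 bits

Distribution 2 (S, T):
Marginal P(S) (row sums):
  P(S=0) = 0 + 1/4 + 1/8 = 3/8
  P(S=1) = 1/8 + 1/4 + 1/8 = 1/2
  P(S=2) = 1/8 + 0 + 0 = 1/8
Marginal P(T) (column sums):
  P(T=0) = 0 + 1/8 + 1/8 = 1/4
  P(T=1) = 1/4 + 1/4 + 0 = 1/2
  P(T=2) = 1/8 + 1/8 + 0 = 1/4

H(S) = -[(3/8)·log₂(3/8) + (1/2)·log₂(1/2) + (1/8)·log₂(1/8)]
  = 0.5306 + 0.5000 + 0.3750
  = 1.4056 bits
H(T) = -[(1/4)·log₂(1/4) + (1/2)·log₂(1/2) + (1/4)·log₂(1/4)]
  = 0.5000 + 0.5000 + 0.5000
  = 1.5000 bits
H(S,T) = -[(1/4)·log₂(1/4) + (1/8)·log₂(1/8) + (1/8)·log₂(1/8) + (1/4)·log₂(1/4) + (1/8)·log₂(1/8) + (1/8)·log₂(1/8)]
  = 0.5000 + 0.3750 + 0.3750 + 0.5000 + 0.3750 + 0.3750
  = 2.5000 bits

I(S;T) = H(S) + H(T) - H(S,T)
  = 1.4056 + 1.5000 - 2.5000
  = 0.4056 bits

I(U;V) = 0.8960 bits > I(S;T) = 0.4056 bits, so (U, V) has the higher mutual information (stronger dependence).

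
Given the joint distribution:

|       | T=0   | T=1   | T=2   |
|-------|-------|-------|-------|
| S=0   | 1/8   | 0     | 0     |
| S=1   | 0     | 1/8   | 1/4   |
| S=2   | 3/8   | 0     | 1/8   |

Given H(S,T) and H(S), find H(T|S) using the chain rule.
From the chain rule: H(S,T) = H(S) + H(T|S)
Therefore: H(T|S) = H(S,T) - H(S)

H(S,T) = -[(1/8)·log₂(1/8) + (1/8)·log₂(1/8) + (1/4)·log₂(1/4) + (3/8)·log₂(3/8) + (1/8)·log₂(1/8)]
  = 0.3750 + 0.3750 + 0.5000 + 0.5306 + 0.3750
  = 2.1556 bits
Marginal P(S) (row sums):
  P(S=0) = 1/8 + 0 + 0 = 1/8
  P(S=1) = 0 + 1/8 + 1/4 = 3/8
  P(S=2) = 3/8 + 0 + 1/8 = 1/2
H(S) = -[(1/8)·log₂(1/8) + (3/8)·log₂(3/8) + (1/2)·log₂(1/2)]
  = 0.3750 + 0.5306 + 0.5000
  = 1.4056 bits

H(T|S) = 2.1556 - 1.4056 = 0.7500 bits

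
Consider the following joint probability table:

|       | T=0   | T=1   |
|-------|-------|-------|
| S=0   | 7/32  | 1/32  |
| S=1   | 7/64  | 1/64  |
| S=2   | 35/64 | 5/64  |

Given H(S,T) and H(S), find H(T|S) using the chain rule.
From the chain rule: H(S,T) = H(S) + H(T|S)
Therefore: H(T|S) = H(S,T) - H(S)

H(S,T) = -[(7/32)·log₂(7/32) + (1/32)·log₂(1/32) + (7/64)·log₂(7/64) + (1/64)·log₂(1/64) + (35/64)·log₂(35/64) + (5/64)·log₂(5/64)]
  = 0.4796 + 0.1563 + 0.3492 + 0.0938 + 0.4762 + 0.2873
  = 1.8424 bits
Marginal P(S) (row sums):
  P(S=0) = 7/32 + 1/32 = 1/4
  P(S=1) = 7/64 + 1/64 = 1/8
  P(S=2) = 35/64 + 5/64 = 5/8
H(S) = -[(1/4)·log₂(1/4) + (1/8)·log₂(1/8) + (5/8)·log₂(5/8)]
  = 0.5000 + 0.3750 + 0.4238
  = 1.2988 bits

H(T|S) = 1.8424 - 1.2988 = 0.5436 bits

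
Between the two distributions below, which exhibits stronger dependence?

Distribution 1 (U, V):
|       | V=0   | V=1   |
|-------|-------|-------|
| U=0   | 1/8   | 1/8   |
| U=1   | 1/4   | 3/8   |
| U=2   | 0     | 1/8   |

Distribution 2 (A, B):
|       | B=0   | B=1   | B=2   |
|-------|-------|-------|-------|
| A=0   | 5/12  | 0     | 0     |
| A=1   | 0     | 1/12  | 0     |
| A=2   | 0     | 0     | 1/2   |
Distribution 1 (U, V):
Marginal P(U) (row sums):
  P(U=0) = 1/8 + 1/8 = 1/4
  P(U=1) = 1/4 + 3/8 = 5/8
  P(U=2) = 0 + 1/8 = 1/8
Marginal P(V) (column sums):
  P(V=0) = 1/8 + 1/4 + 0 = 3/8
  P(V=1) = 1/8 + 3/8 + 1/8 = 5/8

H(U) = -[(1/4)·log₂(1/4) + (5/8)·log₂(5/8) + (1/8)·log₂(1/8)]
  = 0.5000 + 0.4238 + 0.3750
  = 1.2988 bits
H(V) = -[(3/8)·log₂(3/8) + (5/8)·log₂(5/8)]
  = 0.5306 + 0.4238
  = 0.9544 bits
H(U,V) = -[(1/8)·log₂(1/8) + (1/8)·log₂(1/8) + (1/4)·log₂(1/4) + (3/8)·log₂(3/8) + (1/8)·log₂(1/8)]
  = 0.3750 + 0.3750 + 0.5000 + 0.5306 + 0.3750
  = 2.1556 bits

I(U;V) = H(U) + H(V) - H(U,V)
  = 1.2988 + 0.9544 - 2.1556
  = 0.0976 bits

Distribution 2 (A, B):
Marginal P(A) (row sums):
  P(A=0) = 5/12 + 0 + 0 = 5/12
  P(A=1) = 0 + 1/12 + 0 = 1/12
  P(A=2) = 0 + 0 + 1/2 = 1/2
Marginal P(B) (column sums):
  P(B=0) = 5/12 + 0 + 0 = 5/12
  P(B=1) = 0 + 1/12 + 0 = 1/12
  P(B=2) = 0 + 0 + 1/2 = 1/2

H(A) = -[(5/12)·log₂(5/12) + (1/12)·log₂(1/12) + (1/2)·log₂(1/2)]
  = 0.5263 + 0.2987 + 0.5000
  = 1.3250 bits
H(B) = -[(5/12)·log₂(5/12) + (1/12)·log₂(1/12) + (1/2)·log₂(1/2)]
  = 0.5263 + 0.2987 + 0.5000
  = 1.3250 bits
H(A,B) = -[(5/12)·log₂(5/12) + (1/12)·log₂(1/12) + (1/2)·log₂(1/2)]
  = 0.5263 + 0.2987 + 0.5000
  = 1.3250 bits

I(A;B) = H(A) + H(B) - H(A,B)
  = 1.3250 + 1.3250 - 1.3250
  = 1.3250 bits

I(A;B) = 1.3250 bits > I(U;V) = 0.0976 bits, so (A, B) has the higher mutual information (stronger dependence).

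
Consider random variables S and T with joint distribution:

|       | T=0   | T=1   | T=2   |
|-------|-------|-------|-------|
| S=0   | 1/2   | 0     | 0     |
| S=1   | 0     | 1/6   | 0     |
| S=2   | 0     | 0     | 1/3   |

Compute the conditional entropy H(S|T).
Marginal P(T) (column sums):
  P(T=0) = 1/2 + 0 + 0 = 1/2
  P(T=1) = 0 + 1/6 + 0 = 1/6
  P(T=2) = 0 + 0 + 1/3 = 1/3

H(S|T) = -Σ P(S,T)·log₂ P(S|T), where P(S|T) = P(S,T) / P(T)
  (cells with P(S,T) = 0 contribute 0)
  (S=0,T=0): P(S|T) = (1/2)/(1/2) = 1;  -(1/2)·log₂(1) = 0.0000
  (S=1,T=1): P(S|T) = (1/6)/(1/6) = 1;  -(1/6)·log₂(1) = 0.0000
  (S=2,T=2): P(S|T) = (1/3)/(1/3) = 1;  -(1/3)·log₂(1) = 0.0000
H(S|T) = 0.0000 + 0.0000 + 0.0000
  = 0.0000 bits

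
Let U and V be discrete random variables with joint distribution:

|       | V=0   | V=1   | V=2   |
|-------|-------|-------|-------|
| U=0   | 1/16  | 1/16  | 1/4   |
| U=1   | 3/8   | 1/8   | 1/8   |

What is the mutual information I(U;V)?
Marginal P(U) (row sums):
  P(U=0) = 1/16 + 1/16 + 1/4 = 3/8
  P(U=1) = 3/8 + 1/8 + 1/8 = 5/8
Marginal P(V) (column sums):
  P(V=0) = 1/16 + 3/8 = 7/16
  P(V=1) = 1/16 + 1/8 = 3/16
  P(V=2) = 1/4 + 1/8 = 3/8

H(U) = -[(3/8)·log₂(3/8) + (5/8)·log₂(5/8)]
  = 0.5306 + 0.4238
  = 0.9544 bits
H(V) = -[(7/16)·log₂(7/16) + (3/16)·log₂(3/16) + (3/8)·log₂(3/8)]
  = 0.5218 + 0.4528 + 0.5306
  = 1.5052 bits
H(U,V) = -[(1/16)·log₂(1/16) + (1/16)·log₂(1/16) + (1/4)·log₂(1/4) + (3/8)·log₂(3/8) + (1/8)·log₂(1/8) + (1/8)·log₂(1/8)]
  = 0.2500 + 0.2500 + 0.5000 + 0.5306 + 0.3750 + 0.3750
  = 2.2806 bits

I(U;V) = H(U) + H(V) - H(U,V)
  = 0.9544 + 1.5052 - 2.2806
  = 0.1790 bits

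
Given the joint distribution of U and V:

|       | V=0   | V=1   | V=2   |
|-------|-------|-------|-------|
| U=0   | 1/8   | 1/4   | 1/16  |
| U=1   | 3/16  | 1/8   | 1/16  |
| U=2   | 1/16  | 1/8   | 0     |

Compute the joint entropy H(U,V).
H(U,V) = -Σ P(U,V) log₂ P(U,V), summed over the non-zero cells:
H(U,V) = -[(1/8)·log₂(1/8) + (1/4)·log₂(1/4) + (1/16)·log₂(1/16) + (3/16)·log₂(3/16) + (1/8)·log₂(1/8) + (1/16)·log₂(1/16) + (1/16)·log₂(1/16) + (1/8)·log₂(1/8)]
  = 0.3750 + 0.5000 + 0.2500 + 0.4528 + 0.3750 + 0.2500 + 0.2500 + 0.3750
  = 2.8278 bits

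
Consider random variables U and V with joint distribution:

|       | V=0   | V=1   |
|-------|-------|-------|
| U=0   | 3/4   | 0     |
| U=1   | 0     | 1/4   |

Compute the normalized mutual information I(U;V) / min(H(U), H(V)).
Marginal P(U) (row sums):
  P(U=0) = 3/4 + 0 = 3/4
  P(U=1) = 0 + 1/4 = 1/4
Marginal P(V) (column sums):
  P(V=0) = 3/4 + 0 = 3/4
  P(V=1) = 0 + 1/4 = 1/4

H(U) = -[(3/4)·log₂(3/4) + (1/4)·log₂(1/4)]
  = 0.3113 + 0.5000
  = 0.8113 bits
H(V) = -[(3/4)·log₂(3/4) + (1/4)·log₂(1/4)]
  = 0.3113 + 0.5000
  = 0.8113 bits
H(U,V) = -[(3/4)·log₂(3/4) + (1/4)·log₂(1/4)]
  = 0.3113 + 0.5000
  = 0.8113 bits

I(U;V) = H(U) + H(V) - H(U,V)
  = 0.8113 + 0.8113 - 0.8113
  = 0.8113 bits

min(H(U), H(V)) = min(0.8113, 0.8113) = 0.8113 bits
Normalized MI = 0.8113 / 0.8113 = 1.0000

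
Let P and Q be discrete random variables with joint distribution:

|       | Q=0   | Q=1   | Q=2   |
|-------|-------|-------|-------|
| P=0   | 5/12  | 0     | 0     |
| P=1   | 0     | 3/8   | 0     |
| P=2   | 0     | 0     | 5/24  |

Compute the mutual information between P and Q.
Marginal P(P) (row sums):
  P(P=0) = 5/12 + 0 + 0 = 5/12
  P(P=1) = 0 + 3/8 + 0 = 3/8
  P(P=2) = 0 + 0 + 5/24 = 5/24
Marginal P(Q) (column sums):
  P(Q=0) = 5/12 + 0 + 0 = 5/12
  P(Q=1) = 0 + 3/8 + 0 = 3/8
  P(Q=2) = 0 + 0 + 5/24 = 5/24

H(P) = -[(5/12)·log₂(5/12) + (3/8)·log₂(3/8) + (5/24)·log₂(5/24)]
  = 0.5263 + 0.5306 + 0.4715
  = 1.5284 bits
H(Q) = -[(5/12)·log₂(5/12) + (3/8)·log₂(3/8) + (5/24)·log₂(5/24)]
  = 0.5263 + 0.5306 + 0.4715
  = 1.5284 bits
H(P,Q) = -[(5/12)·log₂(5/12) + (3/8)·log₂(3/8) + (5/24)·log₂(5/24)]
  = 0.5263 + 0.5306 + 0.4715
  = 1.5284 bits

I(P;Q) = H(P) + H(Q) - H(P,Q)
  = 1.5284 + 1.5284 - 1.5284
  = 1.5284 bits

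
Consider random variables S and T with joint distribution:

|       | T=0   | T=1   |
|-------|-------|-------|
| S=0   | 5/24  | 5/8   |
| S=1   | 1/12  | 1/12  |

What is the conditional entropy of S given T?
Marginal P(T) (column sums):
  P(T=0) = 5/24 + 1/12 = 7/24
  P(T=1) = 5/8 + 1/12 = 17/24

H(S|T) = -Σ P(S,T)·log₂ P(S|T), where P(S|T) = P(S,T) / P(T)
  (S=0,T=0): P(S|T) = (5/24)/(7/24) = 5/7;  -(5/24)·log₂(5/7) = 0.1011
  (S=0,T=1): P(S|T) = (5/8)/(17/24) = 15/17;  -(5/8)·log₂(15/17) = 0.1129
  (S=1,T=0): P(S|T) = (1/12)/(7/24) = 2/7;  -(1/12)·log₂(2/7) = 0.1506
  (S=1,T=1): P(S|T) = (1/12)/(17/24) = 2/17;  -(1/12)·log₂(2/17) = 0.2573
H(S|T) = 0.1011 + 0.1129 + 0.1506 + 0.2573
  = 0.6219 bits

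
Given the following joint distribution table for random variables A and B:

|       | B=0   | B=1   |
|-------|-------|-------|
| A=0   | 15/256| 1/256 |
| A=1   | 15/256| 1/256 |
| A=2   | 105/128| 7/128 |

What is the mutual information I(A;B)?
Marginal P(A) (row sums):
  P(A=0) = 15/256 + 1/256 = 1/16
  P(A=1) = 15/256 + 1/256 = 1/16
  P(A=2) = 105/128 + 7/128 = 7/8
Marginal P(B) (column sums):
  P(B=0) = 15/256 + 15/256 + 105/128 = 15/16
  P(B=1) = 1/256 + 1/256 + 7/128 = 1/16

H(A) = -[(1/16)·log₂(1/16) + (1/16)·log₂(1/16) + (7/8)·log₂(7/8)]
  = 0.2500 + 0.2500 + 0.1686
  = 0.6686 bits
H(B) = -[(15/16)·log₂(15/16) + (1/16)·log₂(1/16)]
  = 0.0873 + 0.2500
  = 0.3373 bits
H(A,B) = -[(15/256)·log₂(15/256) + (1/256)·log₂(1/256) + (15/256)·log₂(15/256) + (1/256)·log₂(1/256) + (105/128)·log₂(105/128) + (7/128)·log₂(7/128)]
  = 0.2398 + 0.0313 + 0.2398 + 0.0313 + 0.2344 + 0.2293
  = 1.0059 bits

I(A;B) = H(A) + H(B) - H(A,B)
  = 0.6686 + 0.3373 - 1.0059
  = 0.0000 bits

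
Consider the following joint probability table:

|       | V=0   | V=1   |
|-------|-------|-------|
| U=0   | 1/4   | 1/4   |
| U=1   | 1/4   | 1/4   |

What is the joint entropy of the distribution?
H(U,V) = -Σ P(U,V) log₂ P(U,V), summed over the non-zero cells:
H(U,V) = -[(1/4)·log₂(1/4) + (1/4)·log₂(1/4) + (1/4)·log₂(1/4) + (1/4)·log₂(1/4)]
  = 0.5000 + 0.5000 + 0.5000 + 0.5000
  = 2.0000 bits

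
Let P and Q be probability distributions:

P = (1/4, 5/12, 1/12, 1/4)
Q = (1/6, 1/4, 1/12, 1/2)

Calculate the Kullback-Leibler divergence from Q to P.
D(P||Q) = Σ P(i) log₂(P(i)/Q(i))
  i=0: (1/4) × log₂((1/4)/(1/6)) = (1/4) × log₂(3/2) = 0.1462
  i=1: (5/12) × log₂((5/12)/(1/4)) = (5/12) × log₂(5/3) = 0.3071
  i=2: (1/12) × log₂((1/12)/(1/12)) = (1/12) × log₂(1) = 0.0000
  i=3: (1/4) × log₂((1/4)/(1/2)) = (1/4) × log₂(1/2) = -0.2500
D(P||Q) = 0.1462 + 0.3071 + 0.0000 - 0.2500
  = 0.2033 bits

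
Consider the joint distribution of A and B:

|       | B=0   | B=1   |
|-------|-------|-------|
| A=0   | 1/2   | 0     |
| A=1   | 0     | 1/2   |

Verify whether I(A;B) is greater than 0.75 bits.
Marginal P(A) (row sums):
  P(A=0) = 1/2 + 0 = 1/2
  P(A=1) = 0 + 1/2 = 1/2
Marginal P(B) (column sums):
  P(B=0) = 1/2 + 0 = 1/2
  P(B=1) = 0 + 1/2 = 1/2

H(A) = -[(1/2)·log₂(1/2) + (1/2)·log₂(1/2)]
  = 0.5000 + 0.5000
  = 1.0000 bits
H(B) = -[(1/2)·log₂(1/2) + (1/2)·log₂(1/2)]
  = 0.5000 + 0.5000
  = 1.0000 bits
H(A,B) = -[(1/2)·log₂(1/2) + (1/2)·log₂(1/2)]
  = 0.5000 + 0.5000
  = 1.0000 bits

I(A;B) = H(A) + H(B) - H(A,B)
  = 1.0000 + 1.0000 - 1.0000
  = 1.0000 bits

Yes. I(A;B) = 1.0000 bits, which is > 0.75 bits.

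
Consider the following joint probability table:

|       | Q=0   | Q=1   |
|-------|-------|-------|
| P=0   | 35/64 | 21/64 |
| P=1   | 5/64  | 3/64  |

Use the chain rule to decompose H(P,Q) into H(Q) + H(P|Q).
By the chain rule: H(P,Q) = H(Q) + H(P|Q)

Marginal P(Q) (column sums):
  P(Q=0) = 35/64 + 5/64 = 5/8
  P(Q=1) = 21/64 + 3/64 = 3/8
H(Q) = -[(5/8)·log₂(5/8) + (3/8)·log₂(3/8)]
  = 0.4238 + 0.5306
  = 0.9544 bits
H(P|Q) = -Σ P(P,Q)·log₂ P(P|Q), where P(P|Q) = P(P,Q) / P(Q)
  (P=0,Q=0): P(P|Q) = (35/64)/(5/8) = 7/8;  -(35/64)·log₂(7/8) = 0.1054
  (P=0,Q=1): P(P|Q) = (21/64)/(3/8) = 7/8;  -(21/64)·log₂(7/8) = 0.0632
  (P=1,Q=0): P(P|Q) = (5/64)/(5/8) = 1/8;  -(5/64)·log₂(1/8) = 0.2344
  (P=1,Q=1): P(P|Q) = (3/64)/(3/8) = 1/8;  -(3/64)·log₂(1/8) = 0.1406
H(P|Q) = 0.1054 + 0.0632 + 0.2344 + 0.1406
  = 0.5436 bits

H(P,Q) = H(Q) + H(P|Q) = 0.9544 + 0.5436 = 1.4980 bits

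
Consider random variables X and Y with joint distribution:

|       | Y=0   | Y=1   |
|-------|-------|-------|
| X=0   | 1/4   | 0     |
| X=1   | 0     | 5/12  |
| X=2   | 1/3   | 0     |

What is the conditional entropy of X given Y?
Marginal P(Y) (column sums):
  P(Y=0) = 1/4 + 0 + 1/3 = 7/12
  P(Y=1) = 0 + 5/12 + 0 = 5/12

H(X|Y) = -Σ P(X,Y)·log₂ P(X|Y), where P(X|Y) = P(X,Y) / P(Y)
  (cells with P(X,Y) = 0 contribute 0)
  (X=0,Y=0): P(X|Y) = (1/4)/(7/12) = 3/7;  -(1/4)·log₂(3/7) = 0.3056
  (X=1,Y=1): P(X|Y) = (5/12)/(5/12) = 1;  -(5/12)·log₂(1) = 0.0000
  (X=2,Y=0): P(X|Y) = (1/3)/(7/12) = 4/7;  -(1/3)·log₂(4/7) = 0.2691
H(X|Y) = 0.3056 + 0.0000 + 0.2691
  = 0.5747 bits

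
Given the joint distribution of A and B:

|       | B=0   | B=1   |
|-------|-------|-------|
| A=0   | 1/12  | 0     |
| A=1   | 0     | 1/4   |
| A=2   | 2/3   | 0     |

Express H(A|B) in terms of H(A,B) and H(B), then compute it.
H(A|B) = H(A,B) - H(B)

Marginal P(B) (column sums):
  P(B=0) = 1/12 + 0 + 2/3 = 3/4
  P(B=1) = 0 + 1/4 + 0 = 1/4

H(A,B) = -[(1/12)·log₂(1/12) + (1/4)·log₂(1/4) + (2/3)·log₂(2/3)]
  = 0.2987 + 0.5000 + 0.3900
  = 1.1887 bits
H(B) = -[(3/4)·log₂(3/4) + (1/4)·log₂(1/4)]
  = 0.3113 + 0.5000
  = 0.8113 bits

H(A|B) = 1.1887 - 0.8113 = 0.3774 bits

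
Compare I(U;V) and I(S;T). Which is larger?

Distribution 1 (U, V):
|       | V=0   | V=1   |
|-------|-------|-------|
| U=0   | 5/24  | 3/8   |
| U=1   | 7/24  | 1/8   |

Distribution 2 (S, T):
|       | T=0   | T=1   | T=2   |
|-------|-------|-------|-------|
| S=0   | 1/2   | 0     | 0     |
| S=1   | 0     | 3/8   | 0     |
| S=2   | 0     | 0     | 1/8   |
Distribution 1 (U, V):
Marginal P(U) (row sums):
  P(U=0) = 5/24 + 3/8 = 7/12
  P(U=1) = 7/24 + 1/8 = 5/12
Marginal P(V) (column sums):
  P(V=0) = 5/24 + 7/24 = 1/2
  P(V=1) = 3/8 + 1/8 = 1/2

H(U) = -[(7/12)·log₂(7/12) + (5/12)·log₂(5/12)]
  = 0.4536 + 0.5263
  = 0.9799 bits
H(V) = -[(1/2)·log₂(1/2) + (1/2)·log₂(1/2)]
  = 0.5000 + 0.5000
  = 1.0000 bits
H(U,V) = -[(5/24)·log₂(5/24) + (3/8)·log₂(3/8) + (7/24)·log₂(7/24) + (1/8)·log₂(1/8)]
  = 0.4715 + 0.5306 + 0.5185 + 0.3750
  = 1.8956 bits

I(U;V) = H(U) + H(V) - H(U,V)
  = 0.9799 + 1.0000 - 1.8956
  = 0.0843 bits

Distribution 2 (S, T):
Marginal P(S) (row sums):
  P(S=0) = 1/2 + 0 + 0 = 1/2
  P(S=1) = 0 + 3/8 + 0 = 3/8
  P(S=2) = 0 + 0 + 1/8 = 1/8
Marginal P(T) (column sums):
  P(T=0) = 1/2 + 0 + 0 = 1/2
  P(T=1) = 0 + 3/8 + 0 = 3/8
  P(T=2) = 0 + 0 + 1/8 = 1/8

H(S) = -[(1/2)·log₂(1/2) + (3/8)·log₂(3/8) + (1/8)·log₂(1/8)]
  = 0.5000 + 0.5306 + 0.3750
  = 1.4056 bits
H(T) = -[(1/2)·log₂(1/2) + (3/8)·log₂(3/8) + (1/8)·log₂(1/8)]
  = 0.5000 + 0.5306 + 0.3750
  = 1.4056 bits
H(S,T) = -[(1/2)·log₂(1/2) + (3/8)·log₂(3/8) + (1/8)·log₂(1/8)]
  = 0.5000 + 0.5306 + 0.3750
  = 1.4056 bits

I(S;T) = H(S) + H(T) - H(S,T)
  = 1.4056 + 1.4056 - 1.4056
  = 1.4056 bits

I(S;T) = 1.4056 bits > I(U;V) = 0.0843 bits, so (S, T) has the higher mutual information (stronger dependence).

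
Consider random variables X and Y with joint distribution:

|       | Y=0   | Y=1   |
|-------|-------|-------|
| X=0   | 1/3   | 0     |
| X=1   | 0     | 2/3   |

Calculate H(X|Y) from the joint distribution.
Marginal P(Y) (column sums):
  P(Y=0) = 1/3 + 0 = 1/3
  P(Y=1) = 0 + 2/3 = 2/3

H(X|Y) = -Σ P(X,Y)·log₂ P(X|Y), where P(X|Y) = P(X,Y) / P(Y)
  (cells with P(X,Y) = 0 contribute 0)
  (X=0,Y=0): P(X|Y) = (1/3)/(1/3) = 1;  -(1/3)·log₂(1) = 0.0000
  (X=1,Y=1): P(X|Y) = (2/3)/(2/3) = 1;  -(2/3)·log₂(1) = 0.0000
H(X|Y) = 0.0000 + 0.0000
  = 0.0000 bits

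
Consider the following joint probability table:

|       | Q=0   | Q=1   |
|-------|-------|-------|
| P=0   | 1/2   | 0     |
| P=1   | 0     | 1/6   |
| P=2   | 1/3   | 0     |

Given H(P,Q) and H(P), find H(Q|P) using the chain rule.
From the chain rule: H(P,Q) = H(P) + H(Q|P)
Therefore: H(Q|P) = H(P,Q) - H(P)

H(P,Q) = -[(1/2)·log₂(1/2) + (1/6)·log₂(1/6) + (1/3)·log₂(1/3)]
  = 0.5000 + 0.4308 + 0.5283
  = 1.4591 bits
Marginal P(P) (row sums):
  P(P=0) = 1/2 + 0 = 1/2
  P(P=1) = 0 + 1/6 = 1/6
  P(P=2) = 1/3 + 0 = 1/3
H(P) = -[(1/2)·log₂(1/2) + (1/6)·log₂(1/6) + (1/3)·log₂(1/3)]
  = 0.5000 + 0.4308 + 0.5283
  = 1.4591 bits

H(Q|P) = 1.4591 - 1.4591 = 0.0000 bits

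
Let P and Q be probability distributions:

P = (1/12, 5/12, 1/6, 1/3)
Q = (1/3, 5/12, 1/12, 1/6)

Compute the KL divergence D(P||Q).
D(P||Q) = Σ P(i) log₂(P(i)/Q(i))
  i=0: (1/12) × log₂((1/12)/(1/3)) = (1/12) × log₂(1/4) = -0.1667
  i=1: (5/12) × log₂((5/12)/(5/12)) = (5/12) × log₂(1) = 0.0000
  i=2: (1/6) × log₂((1/6)/(1/12)) = (1/6) × log₂(2) = 0.1667
  i=3: (1/3) × log₂((1/3)/(1/6)) = (1/3) × log₂(2) = 0.3333
D(P||Q) = -0.1667 + 0.0000 + 0.1667 + 0.3333
  = 0.3333 bits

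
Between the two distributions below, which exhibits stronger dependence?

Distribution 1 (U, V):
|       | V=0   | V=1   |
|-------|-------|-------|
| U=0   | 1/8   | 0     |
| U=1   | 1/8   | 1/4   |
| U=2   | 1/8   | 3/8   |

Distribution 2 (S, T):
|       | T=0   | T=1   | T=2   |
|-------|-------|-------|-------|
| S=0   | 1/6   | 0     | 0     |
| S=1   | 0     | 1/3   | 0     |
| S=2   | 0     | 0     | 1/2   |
Distribution 1 (U, V):
Marginal P(U) (row sums):
  P(U=0) = 1/8 + 0 = 1/8
  P(U=1) = 1/8 + 1/4 = 3/8
  P(U=2) = 1/8 + 3/8 = 1/2
Marginal P(V) (column sums):
  P(V=0) = 1/8 + 1/8 + 1/8 = 3/8
  P(V=1) = 0 + 1/4 + 3/8 = 5/8

H(U) = -[(1/8)·log₂(1/8) + (3/8)·log₂(3/8) + (1/2)·log₂(1/2)]
  = 0.3750 + 0.5306 + 0.5000
  = 1.4056 bits
H(V) = -[(3/8)·log₂(3/8) + (5/8)·log₂(5/8)]
  = 0.5306 + 0.4238
  = 0.9544 bits
H(U,V) = -[(1/8)·log₂(1/8) + (1/8)·log₂(1/8) + (1/4)·log₂(1/4) + (1/8)·log₂(1/8) + (3/8)·log₂(3/8)]
  = 0.3750 + 0.3750 + 0.5000 + 0.3750 + 0.5306
  = 2.1556 bits

I(U;V) = H(U) + H(V) - H(U,V)
  = 1.4056 + 0.9544 - 2.1556
  = 0.2044 bits

Distribution 2 (S, T):
Marginal P(S) (row sums):
  P(S=0) = 1/6 + 0 + 0 = 1/6
  P(S=1) = 0 + 1/3 + 0 = 1/3
  P(S=2) = 0 + 0 + 1/2 = 1/2
Marginal P(T) (column sums):
  P(T=0) = 1/6 + 0 + 0 = 1/6
  P(T=1) = 0 + 1/3 + 0 = 1/3
  P(T=2) = 0 + 0 + 1/2 = 1/2

H(S) = -[(1/6)·log₂(1/6) + (1/3)·log₂(1/3) + (1/2)·log₂(1/2)]
  = 0.4308 + 0.5283 + 0.5000
  = 1.4591 bits
H(T) = -[(1/6)·log₂(1/6) + (1/3)·log₂(1/3) + (1/2)·log₂(1/2)]
  = 0.4308 + 0.5283 + 0.5000
  = 1.4591 bits
H(S,T) = -[(1/6)·log₂(1/6) + (1/3)·log₂(1/3) + (1/2)·log₂(1/2)]
  = 0.4308 + 0.5283 + 0.5000
  = 1.4591 bits

I(S;T) = H(S) + H(T) - H(S,T)
  = 1.4591 + 1.4591 - 1.4591
  = 1.4591 bits

I(S;T) = 1.4591 bits > I(U;V) = 0.2044 bits, so (S, T) has the higher mutual information (stronger dependence).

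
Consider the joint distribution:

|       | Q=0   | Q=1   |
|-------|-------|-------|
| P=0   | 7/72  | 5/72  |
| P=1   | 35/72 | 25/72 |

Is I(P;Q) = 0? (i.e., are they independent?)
Marginal P(P) (row sums):
  P(P=0) = 7/72 + 5/72 = 1/6
  P(P=1) = 35/72 + 25/72 = 5/6
Marginal P(Q) (column sums):
  P(Q=0) = 7/72 + 35/72 = 7/12
  P(Q=1) = 5/72 + 25/72 = 5/12

P and Q are independent iff P(P=i,Q=j) = P(P=i)·P(Q=j) for every cell.
  P(P=0)·P(Q=0) = 1/6 × 7/12 = 7/72 = P(P=0,Q=0) ✓
  P(P=0)·P(Q=1) = 1/6 × 5/12 = 5/72 = P(P=0,Q=1) ✓
  P(P=1)·P(Q=0) = 5/6 × 7/12 = 35/72 = P(P=1,Q=0) ✓
  P(P=1)·P(Q=1) = 5/6 × 5/12 = 25/72 = P(P=1,Q=1) ✓

Yes, P and Q are independent: every cell factors, so I(P;Q) = 0 bits.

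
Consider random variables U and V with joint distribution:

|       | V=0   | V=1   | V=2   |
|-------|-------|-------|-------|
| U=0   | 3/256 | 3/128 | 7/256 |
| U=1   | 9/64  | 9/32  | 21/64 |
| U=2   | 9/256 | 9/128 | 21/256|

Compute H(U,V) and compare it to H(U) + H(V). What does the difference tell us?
Marginal P(U) (row sums):
  P(U=0) = 3/256 + 3/128 + 7/256 = 1/16
  P(U=1) = 9/64 + 9/32 + 21/64 = 3/4
  P(U=2) = 9/256 + 9/128 + 21/256 = 3/16
Marginal P(V) (column sums):
  P(V=0) = 3/256 + 9/64 + 9/256 = 3/16
  P(V=1) = 3/128 + 9/32 + 9/128 = 3/8
  P(V=2) = 7/256 + 21/64 + 21/256 = 7/16

H(U,V) = -[(3/256)·log₂(3/256) + (3/128)·log₂(3/128) + (7/256)·log₂(7/256) + (9/64)·log₂(9/64) + (9/32)·log₂(9/32) + (21/64)·log₂(21/64) + (9/256)·log₂(9/256) + (9/128)·log₂(9/128) + (21/256)·log₂(21/256)]
  = 0.0752 + 0.1269 + 0.1420 + 0.3980 + 0.5147 + 0.5275 + 0.1698 + 0.2693 + 0.2959
  = 2.5193 bits
H(U) = -[(1/16)·log₂(1/16) + (3/4)·log₂(3/4) + (3/16)·log₂(3/16)]
  = 0.2500 + 0.3113 + 0.4528
  = 1.0141 bits
H(V) = -[(3/16)·log₂(3/16) + (3/8)·log₂(3/8) + (7/16)·log₂(7/16)]
  = 0.4528 + 0.5306 + 0.5218
  = 1.5052 bits

H(U) + H(V) = 1.0141 + 1.5052 = 2.5193 bits
Difference: H(U) + H(V) - H(U,V) = 2.5193 - 2.5193 = 0.0000 bits = I(U;V)

The difference is the mutual information; it is 0 here, so U and V are independent (the joint entropy equals the sum of the marginal entropies).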